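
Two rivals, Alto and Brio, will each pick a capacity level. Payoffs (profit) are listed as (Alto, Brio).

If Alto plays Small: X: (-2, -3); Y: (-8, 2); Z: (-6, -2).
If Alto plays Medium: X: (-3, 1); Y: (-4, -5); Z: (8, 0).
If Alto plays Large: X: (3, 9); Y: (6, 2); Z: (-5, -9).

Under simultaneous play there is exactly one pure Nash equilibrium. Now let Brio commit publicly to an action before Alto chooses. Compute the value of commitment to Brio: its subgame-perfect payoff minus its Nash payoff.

Work backward from Alto's decision.
- X: Alto compares -2, -3, 3 and picks Large; Brio would get 9.
- Y: Alto compares -8, -4, 6 and picks Large; Brio would get 2.
- Z: Alto compares -6, 8, -5 and picks Medium; Brio would get 0.
Brio's induced payoffs are 9, 2, 0, so Brio commits to X. Subgame-perfect outcome: (Large, X) with payoffs (3, 9).
Under simultaneous play:
Alto's best replies: X→Large; Y→Large; Z→Medium.
Brio's best replies: Small→Y; Medium→X; Large→X.
The unique mutual best reply is (Large, X), giving (3, 9).
Brio's commitment gain: 9 − 9 = 0.

0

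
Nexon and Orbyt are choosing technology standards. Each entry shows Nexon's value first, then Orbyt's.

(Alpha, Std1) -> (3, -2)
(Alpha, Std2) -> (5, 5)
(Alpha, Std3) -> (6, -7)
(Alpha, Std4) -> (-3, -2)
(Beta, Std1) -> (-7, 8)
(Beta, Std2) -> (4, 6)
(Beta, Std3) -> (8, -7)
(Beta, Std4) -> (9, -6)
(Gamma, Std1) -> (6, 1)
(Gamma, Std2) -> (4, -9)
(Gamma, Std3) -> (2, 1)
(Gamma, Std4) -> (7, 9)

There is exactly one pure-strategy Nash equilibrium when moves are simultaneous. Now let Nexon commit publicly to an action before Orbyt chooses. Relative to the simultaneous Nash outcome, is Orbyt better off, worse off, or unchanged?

better off

Orbyt best-responds to each possible Nexon move:
- Alpha → Orbyt plays Std2 (best of -2, 5, -7, -2); Nexon gets 5.
- Beta → Orbyt plays Std1 (best of 8, 6, -7, -6); Nexon gets -7.
- Gamma → Orbyt plays Std4 (best of 1, -9, 1, 9); Nexon gets 7.
Among 5, -7, 7, the best is 7 at Gamma. Subgame-perfect outcome: (Gamma, Std4) with payoffs (7, 9).
For the simultaneous game, intersect best replies.
Nexon's best replies: Std1→Gamma; Std2→Alpha; Std3→Beta; Std4→Beta.
Orbyt's best replies: Alpha→Std2; Beta→Std1; Gamma→Std4.
The unique mutual best reply is (Alpha, Std2), giving (5, 5).
Orbyt earns 9 sequentially versus 5 at the Nash outcome: better off.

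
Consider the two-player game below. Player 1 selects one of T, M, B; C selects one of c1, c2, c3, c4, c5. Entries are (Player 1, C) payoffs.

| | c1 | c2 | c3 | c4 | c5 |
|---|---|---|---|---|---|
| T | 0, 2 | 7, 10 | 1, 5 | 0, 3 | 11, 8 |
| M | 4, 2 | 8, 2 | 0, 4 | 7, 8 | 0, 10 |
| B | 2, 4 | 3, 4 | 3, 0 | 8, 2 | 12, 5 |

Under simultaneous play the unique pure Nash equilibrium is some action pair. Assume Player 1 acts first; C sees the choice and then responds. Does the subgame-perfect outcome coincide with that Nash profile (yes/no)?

yes

Work backward from C's decision.
- T: C compares 2, 10, 5, 3, 8 and picks c2; Player 1 would get 7.
- M: C compares 2, 2, 4, 8, 10 and picks c5; Player 1 would get 0.
- B: C compares 4, 4, 0, 2, 5 and picks c5; Player 1 would get 12.
Among 7, 0, 12, the best is 12 at B. Subgame-perfect outcome: (B, c5) with payoffs (12, 5).
Under simultaneous play:
Player 1's best replies: c1→M; c2→M; c3→B; c4→B; c5→B.
C's best replies: T→c2; M→c5; B→c5.
Only (B, c5) has each player best-responding; Nash payoffs (12, 5).
Sequential outcome (B, c5) coincides with the Nash profile (B, c5).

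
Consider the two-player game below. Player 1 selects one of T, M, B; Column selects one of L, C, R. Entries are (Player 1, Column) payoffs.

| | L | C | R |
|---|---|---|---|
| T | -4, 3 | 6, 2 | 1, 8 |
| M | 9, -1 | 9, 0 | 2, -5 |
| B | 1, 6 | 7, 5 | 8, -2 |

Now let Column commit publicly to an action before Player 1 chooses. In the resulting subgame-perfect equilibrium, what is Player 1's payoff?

9

Work backward from Player 1's decision.
- L: Player 1 compares -4, 9, 1 and picks M; Column would get -1.
- C: Player 1 compares 6, 9, 7 and picks M; Column would get 0.
- R: Player 1 compares 1, 2, 8 and picks B; Column would get -2.
Maximizing over -1, 0, -2, Column chooses C. Subgame-perfect outcome: (M, C) with payoffs (9, 0).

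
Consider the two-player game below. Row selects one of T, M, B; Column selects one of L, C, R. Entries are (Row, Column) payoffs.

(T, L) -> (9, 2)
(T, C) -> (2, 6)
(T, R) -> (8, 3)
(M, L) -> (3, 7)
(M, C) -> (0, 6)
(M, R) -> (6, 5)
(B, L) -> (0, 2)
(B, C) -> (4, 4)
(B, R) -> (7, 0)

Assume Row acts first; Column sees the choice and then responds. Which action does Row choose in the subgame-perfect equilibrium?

Column best-responds to each possible Row move:
- T: BR = C, leader payoff 2.
- M: BR = L, leader payoff 3.
- B: BR = C, leader payoff 4.
Among 2, 3, 4, the best is 4 at B. Subgame-perfect outcome: (B, C) with payoffs (4, 4).

B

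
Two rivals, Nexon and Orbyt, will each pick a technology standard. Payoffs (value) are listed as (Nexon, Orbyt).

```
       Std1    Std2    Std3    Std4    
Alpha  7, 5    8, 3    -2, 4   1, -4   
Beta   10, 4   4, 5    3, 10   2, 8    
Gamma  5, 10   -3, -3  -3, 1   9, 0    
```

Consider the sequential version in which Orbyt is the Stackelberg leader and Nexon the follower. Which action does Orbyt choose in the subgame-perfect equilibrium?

Std3

Solve by backward induction (Orbyt leads).
- Std1 → Nexon plays Beta (best of 7, 10, 5); Orbyt gets 4.
- Std2 → Nexon plays Alpha (best of 8, 4, -3); Orbyt gets 3.
- Std3 → Nexon plays Beta (best of -2, 3, -3); Orbyt gets 10.
- Std4 → Nexon plays Gamma (best of 1, 2, 9); Orbyt gets 0.
Orbyt's induced payoffs are 4, 3, 10, 0, so Orbyt commits to Std3. Subgame-perfect outcome: (Beta, Std3) with payoffs (3, 10).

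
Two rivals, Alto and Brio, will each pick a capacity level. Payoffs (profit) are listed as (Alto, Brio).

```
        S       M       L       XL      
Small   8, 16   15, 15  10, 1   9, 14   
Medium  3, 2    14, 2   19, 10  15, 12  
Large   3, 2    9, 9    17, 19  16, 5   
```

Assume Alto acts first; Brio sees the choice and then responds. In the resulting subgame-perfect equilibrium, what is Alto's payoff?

17

Backward induction with Alto moving first.
- Small: BR = S, leader payoff 8.
- Medium: BR = XL, leader payoff 15.
- Large: BR = L, leader payoff 17.
Maximizing over 8, 15, 17, Alto chooses Large. Subgame-perfect outcome: (Large, L) with payoffs (17, 19).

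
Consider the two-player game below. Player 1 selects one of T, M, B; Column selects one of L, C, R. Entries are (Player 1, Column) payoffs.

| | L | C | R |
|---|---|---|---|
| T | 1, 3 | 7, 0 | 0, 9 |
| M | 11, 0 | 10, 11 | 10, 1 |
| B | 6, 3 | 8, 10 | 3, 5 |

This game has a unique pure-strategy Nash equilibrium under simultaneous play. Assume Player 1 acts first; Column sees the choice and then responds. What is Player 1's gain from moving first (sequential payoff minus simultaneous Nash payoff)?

0

Column best-responds to each possible Player 1 move:
- T: Column compares 3, 0, 9 and picks R; Player 1 would get 0.
- M: Column compares 0, 11, 1 and picks C; Player 1 would get 10.
- B: Column compares 3, 10, 5 and picks C; Player 1 would get 8.
Among 0, 10, 8, the best is 10 at M. Subgame-perfect outcome: (M, C) with payoffs (10, 11).
For the simultaneous game, intersect best replies.
Player 1's best replies: L→M; C→M; R→M.
Column's best replies: T→R; M→C; B→C.
Only (M, C) has each player best-responding; Nash payoffs (10, 11).
Player 1's commitment gain: 10 − 10 = 0.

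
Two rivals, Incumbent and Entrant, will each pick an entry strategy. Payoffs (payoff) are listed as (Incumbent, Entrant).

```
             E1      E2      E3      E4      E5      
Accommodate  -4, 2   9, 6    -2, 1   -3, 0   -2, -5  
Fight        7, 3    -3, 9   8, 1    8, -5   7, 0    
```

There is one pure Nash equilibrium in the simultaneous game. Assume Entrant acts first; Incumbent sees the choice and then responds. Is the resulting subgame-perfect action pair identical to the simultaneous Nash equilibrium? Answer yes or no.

Solve by backward induction (Entrant leads).
- E1: Incumbent compares -4, 7 and picks Fight; Entrant would get 3.
- E2: Incumbent compares 9, -3 and picks Accommodate; Entrant would get 6.
- E3: Incumbent compares -2, 8 and picks Fight; Entrant would get 1.
- E4: Incumbent compares -3, 8 and picks Fight; Entrant would get -5.
- E5: Incumbent compares -2, 7 and picks Fight; Entrant would get 0.
Maximizing over 3, 6, 1, -5, 0, Entrant chooses E2. Subgame-perfect outcome: (Accommodate, E2) with payoffs (9, 6).
For the simultaneous game, intersect best replies.
Incumbent's best replies: E1→Fight; E2→Accommodate; E3→Fight; E4→Fight; E5→Fight.
Entrant's best replies: Accommodate→E2; Fight→E2.
The unique mutual best reply is (Accommodate, E2), giving (9, 6).
Sequential outcome (Accommodate, E2) coincides with the Nash profile (Accommodate, E2).

yes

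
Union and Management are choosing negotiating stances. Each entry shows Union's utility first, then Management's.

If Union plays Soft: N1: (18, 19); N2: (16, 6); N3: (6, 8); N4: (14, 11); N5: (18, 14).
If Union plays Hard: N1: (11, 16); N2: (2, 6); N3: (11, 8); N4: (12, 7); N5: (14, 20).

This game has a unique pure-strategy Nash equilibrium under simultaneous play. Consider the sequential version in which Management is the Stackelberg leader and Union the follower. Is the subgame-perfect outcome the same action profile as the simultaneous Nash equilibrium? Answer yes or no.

yes

Solve by backward induction (Management leads).
- N1: BR = Soft, leader payoff 19.
- N2: BR = Soft, leader payoff 6.
- N3: BR = Hard, leader payoff 8.
- N4: BR = Soft, leader payoff 11.
- N5: BR = Soft, leader payoff 14.
Management's induced payoffs are 19, 6, 8, 11, 14, so Management commits to N1. Subgame-perfect outcome: (Soft, N1) with payoffs (18, 19).
Under simultaneous play:
Union's best replies: N1→Soft; N2→Soft; N3→Hard; N4→Soft; N5→Soft.
Management's best replies: Soft→N1; Hard→N5.
Only (Soft, N1) has each player best-responding; Nash payoffs (18, 19).
Sequential outcome (Soft, N1) coincides with the Nash profile (Soft, N1).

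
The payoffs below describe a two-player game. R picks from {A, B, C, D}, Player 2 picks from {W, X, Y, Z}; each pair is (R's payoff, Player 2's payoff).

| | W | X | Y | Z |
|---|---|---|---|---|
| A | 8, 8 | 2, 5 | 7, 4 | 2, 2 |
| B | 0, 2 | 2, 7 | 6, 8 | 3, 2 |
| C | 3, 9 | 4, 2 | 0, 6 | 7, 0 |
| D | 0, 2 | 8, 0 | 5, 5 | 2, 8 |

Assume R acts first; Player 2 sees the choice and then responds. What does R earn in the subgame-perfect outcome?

Solve by backward induction (R leads).
- A: BR = W, leader payoff 8.
- B: BR = Y, leader payoff 6.
- C: BR = W, leader payoff 3.
- D: BR = Z, leader payoff 2.
Among 8, 6, 3, 2, the best is 8 at A. Subgame-perfect outcome: (A, W) with payoffs (8, 8).

8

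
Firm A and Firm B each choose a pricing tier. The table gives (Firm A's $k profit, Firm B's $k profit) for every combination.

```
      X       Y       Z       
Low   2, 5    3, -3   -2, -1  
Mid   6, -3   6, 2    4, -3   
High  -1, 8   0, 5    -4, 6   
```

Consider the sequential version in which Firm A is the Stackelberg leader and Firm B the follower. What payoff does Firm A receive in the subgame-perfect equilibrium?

Firm B best-responds to each possible Firm A move:
- Low → Firm B plays X (best of 5, -3, -1); Firm A gets 2.
- Mid → Firm B plays Y (best of -3, 2, -3); Firm A gets 6.
- High → Firm B plays X (best of 8, 5, 6); Firm A gets -1.
Among 2, 6, -1, the best is 6 at Mid. Subgame-perfect outcome: (Mid, Y) with payoffs (6, 2).

6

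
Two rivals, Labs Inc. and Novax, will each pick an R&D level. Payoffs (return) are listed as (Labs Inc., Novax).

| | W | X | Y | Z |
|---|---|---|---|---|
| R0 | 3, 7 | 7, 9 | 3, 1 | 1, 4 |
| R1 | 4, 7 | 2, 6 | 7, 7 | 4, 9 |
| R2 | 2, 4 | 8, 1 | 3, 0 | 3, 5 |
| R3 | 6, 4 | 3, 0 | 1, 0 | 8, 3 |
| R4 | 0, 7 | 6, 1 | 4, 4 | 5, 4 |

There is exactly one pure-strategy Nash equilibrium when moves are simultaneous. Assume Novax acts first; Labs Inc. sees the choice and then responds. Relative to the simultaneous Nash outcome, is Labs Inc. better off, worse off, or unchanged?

better off

Work backward from Labs Inc.'s decision.
- W → Labs Inc. plays R3 (best of 3, 4, 2, 6, 0); Novax gets 4.
- X → Labs Inc. plays R2 (best of 7, 2, 8, 3, 6); Novax gets 1.
- Y → Labs Inc. plays R1 (best of 3, 7, 3, 1, 4); Novax gets 7.
- Z → Labs Inc. plays R3 (best of 1, 4, 3, 8, 5); Novax gets 3.
Maximizing over 4, 1, 7, 3, Novax chooses Y. Subgame-perfect outcome: (R1, Y) with payoffs (7, 7).
Now find the simultaneous Nash equilibrium.
Labs Inc.'s best replies: W→R3; X→R2; Y→R1; Z→R3.
Novax's best replies: R0→X; R1→Z; R2→Z; R3→W; R4→W.
Only (R3, W) has each player best-responding; Nash payoffs (6, 4).
Labs Inc. earns 7 sequentially versus 6 at the Nash outcome: better off.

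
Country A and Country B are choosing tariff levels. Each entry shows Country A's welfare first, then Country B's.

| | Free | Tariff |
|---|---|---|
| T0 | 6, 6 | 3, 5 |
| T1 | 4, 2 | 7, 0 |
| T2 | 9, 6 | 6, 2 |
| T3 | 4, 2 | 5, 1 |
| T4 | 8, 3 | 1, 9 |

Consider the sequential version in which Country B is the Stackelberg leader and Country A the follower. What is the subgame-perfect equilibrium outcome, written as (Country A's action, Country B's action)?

(T2, Free)

Country A best-responds to each possible Country B move:
- Free: Country A compares 6, 4, 9, 4, 8 and picks T2; Country B would get 6.
- Tariff: Country A compares 3, 7, 6, 5, 1 and picks T1; Country B would get 0.
Among 6, 0, the best is 6 at Free. Subgame-perfect outcome: (T2, Free) with payoffs (9, 6).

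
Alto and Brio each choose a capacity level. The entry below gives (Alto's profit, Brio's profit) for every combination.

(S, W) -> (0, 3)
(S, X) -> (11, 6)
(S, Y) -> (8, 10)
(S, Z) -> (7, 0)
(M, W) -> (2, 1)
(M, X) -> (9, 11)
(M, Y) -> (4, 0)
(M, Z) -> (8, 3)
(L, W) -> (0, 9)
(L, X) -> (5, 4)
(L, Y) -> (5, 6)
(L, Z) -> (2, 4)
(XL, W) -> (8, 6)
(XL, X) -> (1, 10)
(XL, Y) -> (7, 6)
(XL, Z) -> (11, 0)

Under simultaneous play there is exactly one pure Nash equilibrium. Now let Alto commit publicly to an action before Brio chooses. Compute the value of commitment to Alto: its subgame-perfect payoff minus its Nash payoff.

1

Work backward from Brio's decision.
- S: Brio compares 3, 6, 10, 0 and picks Y; Alto would get 8.
- M: Brio compares 1, 11, 0, 3 and picks X; Alto would get 9.
- L: Brio compares 9, 4, 6, 4 and picks W; Alto would get 0.
- XL: Brio compares 6, 10, 6, 0 and picks X; Alto would get 1.
Among 8, 9, 0, 1, the best is 9 at M. Subgame-perfect outcome: (M, X) with payoffs (9, 11).
For the simultaneous game, intersect best replies.
Alto's best replies: W→XL; X→S; Y→S; Z→XL.
Brio's best replies: S→Y; M→X; L→W; XL→X.
The unique mutual best reply is (S, Y), giving (8, 10).
Alto's commitment gain: 9 − 8 = 1.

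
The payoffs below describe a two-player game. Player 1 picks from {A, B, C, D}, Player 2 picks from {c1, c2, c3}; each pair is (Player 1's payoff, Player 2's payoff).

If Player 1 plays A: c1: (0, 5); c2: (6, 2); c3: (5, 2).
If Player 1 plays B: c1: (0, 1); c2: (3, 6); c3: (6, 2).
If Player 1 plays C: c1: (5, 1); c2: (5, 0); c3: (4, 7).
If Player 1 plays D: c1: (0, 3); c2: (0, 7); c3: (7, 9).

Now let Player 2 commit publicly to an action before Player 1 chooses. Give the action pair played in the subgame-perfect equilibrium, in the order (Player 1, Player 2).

Player 1 best-responds to each possible Player 2 move:
- c1 → Player 1 plays C (best of 0, 0, 5, 0); Player 2 gets 1.
- c2 → Player 1 plays A (best of 6, 3, 5, 0); Player 2 gets 2.
- c3 → Player 1 plays D (best of 5, 6, 4, 7); Player 2 gets 9.
Player 2's induced payoffs are 1, 2, 9, so Player 2 commits to c3. Subgame-perfect outcome: (D, c3) with payoffs (7, 9).

(D, c3)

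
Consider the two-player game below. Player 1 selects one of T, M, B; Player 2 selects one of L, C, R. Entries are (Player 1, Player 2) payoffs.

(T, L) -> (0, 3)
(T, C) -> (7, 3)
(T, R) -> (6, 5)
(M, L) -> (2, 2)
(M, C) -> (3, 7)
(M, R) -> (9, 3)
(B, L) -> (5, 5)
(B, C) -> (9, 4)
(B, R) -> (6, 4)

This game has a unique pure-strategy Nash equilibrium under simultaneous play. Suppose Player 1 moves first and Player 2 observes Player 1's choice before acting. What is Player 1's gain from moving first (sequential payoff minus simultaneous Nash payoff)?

1

Work backward from Player 2's decision.
- T: Player 2 compares 3, 3, 5 and picks R; Player 1 would get 6.
- M: Player 2 compares 2, 7, 3 and picks C; Player 1 would get 3.
- B: Player 2 compares 5, 4, 4 and picks L; Player 1 would get 5.
Maximizing over 6, 3, 5, Player 1 chooses T. Subgame-perfect outcome: (T, R) with payoffs (6, 5).
For the simultaneous game, intersect best replies.
Player 1's best replies: L→B; C→B; R→M.
Player 2's best replies: T→R; M→C; B→L.
The unique mutual best reply is (B, L), giving (5, 5).
Player 1's commitment gain: 6 − 5 = 1.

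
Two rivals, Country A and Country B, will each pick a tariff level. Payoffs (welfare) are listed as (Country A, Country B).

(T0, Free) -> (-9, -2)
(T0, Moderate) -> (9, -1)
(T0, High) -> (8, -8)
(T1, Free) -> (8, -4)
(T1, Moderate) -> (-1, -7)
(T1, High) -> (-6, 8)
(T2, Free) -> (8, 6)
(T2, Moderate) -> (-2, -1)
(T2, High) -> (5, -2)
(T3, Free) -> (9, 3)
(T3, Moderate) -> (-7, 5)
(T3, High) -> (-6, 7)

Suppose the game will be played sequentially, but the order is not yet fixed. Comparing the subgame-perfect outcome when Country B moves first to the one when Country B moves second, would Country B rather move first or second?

If Country A leads: Country B's best replies are T0→Moderate, T1→High, T2→Free, T3→High; Country A's induced payoffs 9, -6, 8, -6; outcome (T0, Moderate), payoffs (9, -1).
If Country B leads: Country A's best replies are Free→T3, Moderate→T0, High→T0; Country B's induced payoffs 3, -1, -8; outcome (T3, Free), payoffs (9, 3).
Country B gets 3 moving first and -1 moving second, so Country B prefers to move first.

first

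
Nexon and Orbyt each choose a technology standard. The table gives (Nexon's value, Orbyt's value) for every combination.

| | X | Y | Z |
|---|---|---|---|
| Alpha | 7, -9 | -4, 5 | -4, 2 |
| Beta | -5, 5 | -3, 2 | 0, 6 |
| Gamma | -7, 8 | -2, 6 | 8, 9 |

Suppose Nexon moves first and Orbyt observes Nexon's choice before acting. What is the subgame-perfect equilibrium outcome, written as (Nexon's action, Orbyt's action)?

Work backward from Orbyt's decision.
- Alpha: BR = Y, leader payoff -4.
- Beta: BR = Z, leader payoff 0.
- Gamma: BR = Z, leader payoff 8.
Maximizing over -4, 0, 8, Nexon chooses Gamma. Subgame-perfect outcome: (Gamma, Z) with payoffs (8, 9).

(Gamma, Z)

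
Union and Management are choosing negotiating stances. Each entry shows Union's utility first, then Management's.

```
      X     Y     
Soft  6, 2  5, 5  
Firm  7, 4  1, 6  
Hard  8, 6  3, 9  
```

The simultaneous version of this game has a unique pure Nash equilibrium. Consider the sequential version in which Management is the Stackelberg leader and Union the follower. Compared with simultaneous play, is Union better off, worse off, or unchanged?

better off

Work backward from Union's decision.
- X: Union compares 6, 7, 8 and picks Hard; Management would get 6.
- Y: Union compares 5, 1, 3 and picks Soft; Management would get 5.
Among 6, 5, the best is 6 at X. Subgame-perfect outcome: (Hard, X) with payoffs (8, 6).
Under simultaneous play:
Union's best replies: X→Hard; Y→Soft.
Management's best replies: Soft→Y; Firm→Y; Hard→Y.
The unique mutual best reply is (Soft, Y), giving (5, 5).
Union earns 8 sequentially versus 5 at the Nash outcome: better off.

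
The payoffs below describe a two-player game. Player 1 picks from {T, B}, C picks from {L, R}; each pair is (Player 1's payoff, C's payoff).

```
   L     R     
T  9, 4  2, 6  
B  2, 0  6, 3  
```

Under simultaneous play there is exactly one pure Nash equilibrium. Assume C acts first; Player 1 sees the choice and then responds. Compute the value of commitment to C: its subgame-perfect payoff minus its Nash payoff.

1

Player 1 best-responds to each possible C move:
- L → Player 1 plays T (best of 9, 2); C gets 4.
- R → Player 1 plays B (best of 2, 6); C gets 3.
Maximizing over 4, 3, C chooses L. Subgame-perfect outcome: (T, L) with payoffs (9, 4).
Under simultaneous play:
Player 1's best replies: L→T; R→B.
C's best replies: T→R; B→R.
Only (B, R) has each player best-responding; Nash payoffs (6, 3).
C's commitment gain: 4 − 3 = 1.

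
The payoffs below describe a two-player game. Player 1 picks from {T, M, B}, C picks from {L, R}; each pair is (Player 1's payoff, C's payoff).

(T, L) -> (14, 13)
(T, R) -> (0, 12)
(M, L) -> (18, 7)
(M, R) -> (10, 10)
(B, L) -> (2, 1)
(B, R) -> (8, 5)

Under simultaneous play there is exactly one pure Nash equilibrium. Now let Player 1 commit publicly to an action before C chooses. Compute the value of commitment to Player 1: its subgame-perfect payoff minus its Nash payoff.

Solve by backward induction (Player 1 leads).
- T: BR = L, leader payoff 14.
- M: BR = R, leader payoff 10.
- B: BR = R, leader payoff 8.
Player 1's induced payoffs are 14, 10, 8, so Player 1 commits to T. Subgame-perfect outcome: (T, L) with payoffs (14, 13).
For the simultaneous game, intersect best replies.
Player 1's best replies: L→M; R→M.
C's best replies: T→L; M→R; B→R.
The unique mutual best reply is (M, R), giving (10, 10).
Player 1's commitment gain: 14 − 10 = 4.

4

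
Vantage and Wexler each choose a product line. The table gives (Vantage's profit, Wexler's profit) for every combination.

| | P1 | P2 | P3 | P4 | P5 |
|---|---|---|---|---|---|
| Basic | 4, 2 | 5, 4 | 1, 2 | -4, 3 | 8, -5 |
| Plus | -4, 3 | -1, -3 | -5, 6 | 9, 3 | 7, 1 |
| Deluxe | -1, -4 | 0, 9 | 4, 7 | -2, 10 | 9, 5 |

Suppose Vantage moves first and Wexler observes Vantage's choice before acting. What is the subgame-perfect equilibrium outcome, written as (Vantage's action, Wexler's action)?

Solve by backward induction (Vantage leads).
- Basic → Wexler plays P2 (best of 2, 4, 2, 3, -5); Vantage gets 5.
- Plus → Wexler plays P3 (best of 3, -3, 6, 3, 1); Vantage gets -5.
- Deluxe → Wexler plays P4 (best of -4, 9, 7, 10, 5); Vantage gets -2.
Among 5, -5, -2, the best is 5 at Basic. Subgame-perfect outcome: (Basic, P2) with payoffs (5, 4).

(Basic, P2)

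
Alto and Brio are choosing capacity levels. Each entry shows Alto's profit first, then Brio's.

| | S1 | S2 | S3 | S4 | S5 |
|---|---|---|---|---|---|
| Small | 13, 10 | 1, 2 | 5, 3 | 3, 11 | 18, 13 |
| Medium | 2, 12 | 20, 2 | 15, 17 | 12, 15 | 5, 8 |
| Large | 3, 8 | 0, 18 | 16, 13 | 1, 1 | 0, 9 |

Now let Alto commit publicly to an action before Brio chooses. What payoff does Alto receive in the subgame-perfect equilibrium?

Solve by backward induction (Alto leads).
- Small → Brio plays S5 (best of 10, 2, 3, 11, 13); Alto gets 18.
- Medium → Brio plays S3 (best of 12, 2, 17, 15, 8); Alto gets 15.
- Large → Brio plays S2 (best of 8, 18, 13, 1, 9); Alto gets 0.
Among 18, 15, 0, the best is 18 at Small. Subgame-perfect outcome: (Small, S5) with payoffs (18, 13).

18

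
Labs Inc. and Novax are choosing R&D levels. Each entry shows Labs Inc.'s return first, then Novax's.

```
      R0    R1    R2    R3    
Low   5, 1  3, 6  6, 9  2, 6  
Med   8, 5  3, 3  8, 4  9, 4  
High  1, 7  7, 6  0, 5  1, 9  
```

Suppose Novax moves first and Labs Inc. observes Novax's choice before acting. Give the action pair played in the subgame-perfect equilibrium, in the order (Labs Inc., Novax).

Backward induction with Novax moving first.
- R0 → Labs Inc. plays Med (best of 5, 8, 1); Novax gets 5.
- R1 → Labs Inc. plays High (best of 3, 3, 7); Novax gets 6.
- R2 → Labs Inc. plays Med (best of 6, 8, 0); Novax gets 4.
- R3 → Labs Inc. plays Med (best of 2, 9, 1); Novax gets 4.
Among 5, 6, 4, 4, the best is 6 at R1. Subgame-perfect outcome: (High, R1) with payoffs (7, 6).

(High, R1)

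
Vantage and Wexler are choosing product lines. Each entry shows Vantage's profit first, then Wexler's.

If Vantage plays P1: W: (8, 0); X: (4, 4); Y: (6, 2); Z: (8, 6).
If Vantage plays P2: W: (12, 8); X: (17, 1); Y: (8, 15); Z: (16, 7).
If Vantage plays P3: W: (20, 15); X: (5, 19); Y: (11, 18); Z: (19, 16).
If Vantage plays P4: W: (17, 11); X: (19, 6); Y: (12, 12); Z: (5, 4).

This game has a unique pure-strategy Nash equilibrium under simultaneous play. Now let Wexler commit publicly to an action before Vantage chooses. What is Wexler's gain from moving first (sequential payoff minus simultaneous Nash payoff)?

Solve by backward induction (Wexler leads).
- W → Vantage plays P3 (best of 8, 12, 20, 17); Wexler gets 15.
- X → Vantage plays P4 (best of 4, 17, 5, 19); Wexler gets 6.
- Y → Vantage plays P4 (best of 6, 8, 11, 12); Wexler gets 12.
- Z → Vantage plays P3 (best of 8, 16, 19, 5); Wexler gets 16.
Wexler's induced payoffs are 15, 6, 12, 16, so Wexler commits to Z. Subgame-perfect outcome: (P3, Z) with payoffs (19, 16).
Under simultaneous play:
Vantage's best replies: W→P3; X→P4; Y→P4; Z→P3.
Wexler's best replies: P1→Z; P2→Y; P3→X; P4→Y.
The unique mutual best reply is (P4, Y), giving (12, 12).
Wexler's commitment gain: 16 − 12 = 4.

4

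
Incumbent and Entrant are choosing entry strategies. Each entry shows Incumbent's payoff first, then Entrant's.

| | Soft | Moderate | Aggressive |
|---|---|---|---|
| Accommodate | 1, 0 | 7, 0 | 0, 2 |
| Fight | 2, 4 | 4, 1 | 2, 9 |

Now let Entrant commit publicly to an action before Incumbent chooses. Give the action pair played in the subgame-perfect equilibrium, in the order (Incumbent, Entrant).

Incumbent best-responds to each possible Entrant move:
- Soft: Incumbent compares 1, 2 and picks Fight; Entrant would get 4.
- Moderate: Incumbent compares 7, 4 and picks Accommodate; Entrant would get 0.
- Aggressive: Incumbent compares 0, 2 and picks Fight; Entrant would get 9.
Maximizing over 4, 0, 9, Entrant chooses Aggressive. Subgame-perfect outcome: (Fight, Aggressive) with payoffs (2, 9).

(Fight, Aggressive)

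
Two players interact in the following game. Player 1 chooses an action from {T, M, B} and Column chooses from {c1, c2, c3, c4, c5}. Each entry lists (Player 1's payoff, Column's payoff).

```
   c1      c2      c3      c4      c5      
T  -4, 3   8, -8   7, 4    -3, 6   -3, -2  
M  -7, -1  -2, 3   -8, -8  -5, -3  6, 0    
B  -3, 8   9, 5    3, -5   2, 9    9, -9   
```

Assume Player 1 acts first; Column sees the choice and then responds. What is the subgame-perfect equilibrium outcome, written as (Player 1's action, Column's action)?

Backward induction with Player 1 moving first.
- T: Column compares 3, -8, 4, 6, -2 and picks c4; Player 1 would get -3.
- M: Column compares -1, 3, -8, -3, 0 and picks c2; Player 1 would get -2.
- B: Column compares 8, 5, -5, 9, -9 and picks c4; Player 1 would get 2.
Among -3, -2, 2, the best is 2 at B. Subgame-perfect outcome: (B, c4) with payoffs (2, 9).

(B, c4)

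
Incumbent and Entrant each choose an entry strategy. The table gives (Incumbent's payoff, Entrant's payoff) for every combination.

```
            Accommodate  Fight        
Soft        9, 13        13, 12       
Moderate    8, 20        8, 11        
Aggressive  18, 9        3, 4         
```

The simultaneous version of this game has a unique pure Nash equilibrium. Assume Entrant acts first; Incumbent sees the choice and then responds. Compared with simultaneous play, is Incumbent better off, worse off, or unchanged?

worse off

Solve by backward induction (Entrant leads).
- Accommodate → Incumbent plays Aggressive (best of 9, 8, 18); Entrant gets 9.
- Fight → Incumbent plays Soft (best of 13, 8, 3); Entrant gets 12.
Among 9, 12, the best is 12 at Fight. Subgame-perfect outcome: (Soft, Fight) with payoffs (13, 12).
Now find the simultaneous Nash equilibrium.
Incumbent's best replies: Accommodate→Aggressive; Fight→Soft.
Entrant's best replies: Soft→Accommodate; Moderate→Accommodate; Aggressive→Accommodate.
The unique mutual best reply is (Aggressive, Accommodate), giving (18, 9).
Incumbent earns 13 sequentially versus 18 at the Nash outcome: worse off.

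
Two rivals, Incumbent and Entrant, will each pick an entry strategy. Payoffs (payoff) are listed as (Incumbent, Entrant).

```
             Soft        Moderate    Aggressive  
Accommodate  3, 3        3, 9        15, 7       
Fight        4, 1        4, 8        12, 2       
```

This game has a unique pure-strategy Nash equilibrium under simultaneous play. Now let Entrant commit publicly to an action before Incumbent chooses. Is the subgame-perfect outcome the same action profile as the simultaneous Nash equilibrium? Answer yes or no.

yes

Incumbent best-responds to each possible Entrant move:
- Soft: BR = Fight, leader payoff 1.
- Moderate: BR = Fight, leader payoff 8.
- Aggressive: BR = Accommodate, leader payoff 7.
Entrant's induced payoffs are 1, 8, 7, so Entrant commits to Moderate. Subgame-perfect outcome: (Fight, Moderate) with payoffs (4, 8).
Now find the simultaneous Nash equilibrium.
Incumbent's best replies: Soft→Fight; Moderate→Fight; Aggressive→Accommodate.
Entrant's best replies: Accommodate→Moderate; Fight→Moderate.
The unique mutual best reply is (Fight, Moderate), giving (4, 8).
Sequential outcome (Fight, Moderate) coincides with the Nash profile (Fight, Moderate).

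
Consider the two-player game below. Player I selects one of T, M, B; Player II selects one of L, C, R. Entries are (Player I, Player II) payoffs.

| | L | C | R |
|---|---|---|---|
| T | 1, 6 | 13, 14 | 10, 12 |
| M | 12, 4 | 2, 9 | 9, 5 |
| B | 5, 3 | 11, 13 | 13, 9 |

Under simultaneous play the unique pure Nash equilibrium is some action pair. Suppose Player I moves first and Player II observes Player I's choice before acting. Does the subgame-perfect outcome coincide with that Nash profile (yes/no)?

yes

Work backward from Player II's decision.
- T: BR = C, leader payoff 13.
- M: BR = C, leader payoff 2.
- B: BR = C, leader payoff 11.
Maximizing over 13, 2, 11, Player I chooses T. Subgame-perfect outcome: (T, C) with payoffs (13, 14).
Under simultaneous play:
Player I's best replies: L→M; C→T; R→B.
Player II's best replies: T→C; M→C; B→C.
The unique mutual best reply is (T, C), giving (13, 14).
Sequential outcome (T, C) coincides with the Nash profile (T, C).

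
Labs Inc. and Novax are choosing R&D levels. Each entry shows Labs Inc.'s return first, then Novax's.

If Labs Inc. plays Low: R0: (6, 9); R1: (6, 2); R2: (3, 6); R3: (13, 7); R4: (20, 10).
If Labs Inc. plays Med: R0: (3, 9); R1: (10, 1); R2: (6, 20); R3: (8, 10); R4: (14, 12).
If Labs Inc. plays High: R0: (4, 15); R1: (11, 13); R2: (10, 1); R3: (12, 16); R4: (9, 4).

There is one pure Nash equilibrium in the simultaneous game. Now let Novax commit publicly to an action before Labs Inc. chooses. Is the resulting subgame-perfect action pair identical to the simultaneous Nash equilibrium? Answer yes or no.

no

Labs Inc. best-responds to each possible Novax move:
- R0: Labs Inc. compares 6, 3, 4 and picks Low; Novax would get 9.
- R1: Labs Inc. compares 6, 10, 11 and picks High; Novax would get 13.
- R2: Labs Inc. compares 3, 6, 10 and picks High; Novax would get 1.
- R3: Labs Inc. compares 13, 8, 12 and picks Low; Novax would get 7.
- R4: Labs Inc. compares 20, 14, 9 and picks Low; Novax would get 10.
Among 9, 13, 1, 7, 10, the best is 13 at R1. Subgame-perfect outcome: (High, R1) with payoffs (11, 13).
Under simultaneous play:
Labs Inc.'s best replies: R0→Low; R1→High; R2→High; R3→Low; R4→Low.
Novax's best replies: Low→R4; Med→R2; High→R3.
Only (Low, R4) has each player best-responding; Nash payoffs (20, 10).
Sequential outcome (High, R1) differs from the Nash profile (Low, R4).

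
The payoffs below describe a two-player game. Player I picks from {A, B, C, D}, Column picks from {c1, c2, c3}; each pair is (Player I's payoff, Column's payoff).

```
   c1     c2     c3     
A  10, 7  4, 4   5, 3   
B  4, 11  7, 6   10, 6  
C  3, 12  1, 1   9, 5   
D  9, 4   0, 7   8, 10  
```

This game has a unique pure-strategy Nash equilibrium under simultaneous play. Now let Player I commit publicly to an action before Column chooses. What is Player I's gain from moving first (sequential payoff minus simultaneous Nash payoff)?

Solve by backward induction (Player I leads).
- A → Column plays c1 (best of 7, 4, 3); Player I gets 10.
- B → Column plays c1 (best of 11, 6, 6); Player I gets 4.
- C → Column plays c1 (best of 12, 1, 5); Player I gets 3.
- D → Column plays c3 (best of 4, 7, 10); Player I gets 8.
Maximizing over 10, 4, 3, 8, Player I chooses A. Subgame-perfect outcome: (A, c1) with payoffs (10, 7).
Now find the simultaneous Nash equilibrium.
Player I's best replies: c1→A; c2→B; c3→B.
Column's best replies: A→c1; B→c1; C→c1; D→c3.
The unique mutual best reply is (A, c1), giving (10, 7).
Player I's commitment gain: 10 − 10 = 0.

0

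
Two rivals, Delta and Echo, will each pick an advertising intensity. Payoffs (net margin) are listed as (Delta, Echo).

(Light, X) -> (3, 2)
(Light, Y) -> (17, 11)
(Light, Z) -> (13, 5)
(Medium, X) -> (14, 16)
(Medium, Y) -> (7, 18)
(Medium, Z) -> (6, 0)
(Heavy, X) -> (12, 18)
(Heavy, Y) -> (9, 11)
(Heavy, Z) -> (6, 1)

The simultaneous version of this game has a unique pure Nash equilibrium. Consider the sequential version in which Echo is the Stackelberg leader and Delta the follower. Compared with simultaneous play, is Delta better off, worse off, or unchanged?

Work backward from Delta's decision.
- X: Delta compares 3, 14, 12 and picks Medium; Echo would get 16.
- Y: Delta compares 17, 7, 9 and picks Light; Echo would get 11.
- Z: Delta compares 13, 6, 6 and picks Light; Echo would get 5.
Echo's induced payoffs are 16, 11, 5, so Echo commits to X. Subgame-perfect outcome: (Medium, X) with payoffs (14, 16).
For the simultaneous game, intersect best replies.
Delta's best replies: X→Medium; Y→Light; Z→Light.
Echo's best replies: Light→Y; Medium→Y; Heavy→X.
The unique mutual best reply is (Light, Y), giving (17, 11).
Delta earns 14 sequentially versus 17 at the Nash outcome: worse off.

worse off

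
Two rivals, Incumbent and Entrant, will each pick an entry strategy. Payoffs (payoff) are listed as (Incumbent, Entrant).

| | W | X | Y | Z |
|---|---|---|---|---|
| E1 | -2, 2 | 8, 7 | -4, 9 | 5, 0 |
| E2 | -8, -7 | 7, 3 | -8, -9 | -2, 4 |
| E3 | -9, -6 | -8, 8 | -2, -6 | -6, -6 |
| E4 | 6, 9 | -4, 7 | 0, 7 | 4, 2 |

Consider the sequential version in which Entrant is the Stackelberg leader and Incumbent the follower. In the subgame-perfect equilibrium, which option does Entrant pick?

Incumbent best-responds to each possible Entrant move:
- W: BR = E4, leader payoff 9.
- X: BR = E1, leader payoff 7.
- Y: BR = E4, leader payoff 7.
- Z: BR = E1, leader payoff 0.
Maximizing over 9, 7, 7, 0, Entrant chooses W. Subgame-perfect outcome: (E4, W) with payoffs (6, 9).

W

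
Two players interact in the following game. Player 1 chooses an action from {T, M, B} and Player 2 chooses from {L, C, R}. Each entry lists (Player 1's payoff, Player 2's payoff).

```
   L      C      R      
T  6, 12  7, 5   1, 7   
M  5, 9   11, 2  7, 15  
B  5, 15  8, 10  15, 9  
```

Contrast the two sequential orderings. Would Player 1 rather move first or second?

If Player 1 leads: Player 2's best replies are T→L, M→R, B→L; Player 1's induced payoffs 6, 7, 5; outcome (M, R), payoffs (7, 15).
If Player 2 leads: Player 1's best replies are L→T, C→M, R→B; Player 2's induced payoffs 12, 2, 9; outcome (T, L), payoffs (6, 12).
Player 1 gets 7 moving first and 6 moving second, so Player 1 prefers to move first.

first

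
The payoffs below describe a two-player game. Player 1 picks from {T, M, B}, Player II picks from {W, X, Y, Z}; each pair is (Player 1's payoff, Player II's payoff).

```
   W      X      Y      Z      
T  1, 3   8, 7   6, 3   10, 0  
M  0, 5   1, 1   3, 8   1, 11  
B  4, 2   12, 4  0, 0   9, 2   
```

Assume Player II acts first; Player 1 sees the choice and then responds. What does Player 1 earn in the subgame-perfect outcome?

12

Player 1 best-responds to each possible Player II move:
- W → Player 1 plays B (best of 1, 0, 4); Player II gets 2.
- X → Player 1 plays B (best of 8, 1, 12); Player II gets 4.
- Y → Player 1 plays T (best of 6, 3, 0); Player II gets 3.
- Z → Player 1 plays T (best of 10, 1, 9); Player II gets 0.
Player II's induced payoffs are 2, 4, 3, 0, so Player II commits to X. Subgame-perfect outcome: (B, X) with payoffs (12, 4).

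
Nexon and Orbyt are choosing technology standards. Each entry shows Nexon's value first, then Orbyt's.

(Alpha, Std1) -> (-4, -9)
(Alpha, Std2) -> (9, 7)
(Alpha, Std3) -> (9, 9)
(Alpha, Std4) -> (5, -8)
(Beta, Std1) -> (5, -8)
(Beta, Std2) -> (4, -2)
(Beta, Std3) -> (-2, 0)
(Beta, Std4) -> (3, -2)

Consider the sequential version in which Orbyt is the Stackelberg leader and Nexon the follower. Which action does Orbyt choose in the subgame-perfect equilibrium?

Nexon best-responds to each possible Orbyt move:
- Std1: BR = Beta, leader payoff -8.
- Std2: BR = Alpha, leader payoff 7.
- Std3: BR = Alpha, leader payoff 9.
- Std4: BR = Alpha, leader payoff -8.
Orbyt's induced payoffs are -8, 7, 9, -8, so Orbyt commits to Std3. Subgame-perfect outcome: (Alpha, Std3) with payoffs (9, 9).

Std3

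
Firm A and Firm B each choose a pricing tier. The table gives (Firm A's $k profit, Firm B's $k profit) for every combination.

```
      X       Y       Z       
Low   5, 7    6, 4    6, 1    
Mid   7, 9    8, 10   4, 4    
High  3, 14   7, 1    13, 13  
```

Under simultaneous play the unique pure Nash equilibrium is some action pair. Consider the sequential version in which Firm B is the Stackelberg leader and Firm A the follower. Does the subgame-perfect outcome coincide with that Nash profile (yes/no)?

Work backward from Firm A's decision.
- X: Firm A compares 5, 7, 3 and picks Mid; Firm B would get 9.
- Y: Firm A compares 6, 8, 7 and picks Mid; Firm B would get 10.
- Z: Firm A compares 6, 4, 13 and picks High; Firm B would get 13.
Firm B's induced payoffs are 9, 10, 13, so Firm B commits to Z. Subgame-perfect outcome: (High, Z) with payoffs (13, 13).
Under simultaneous play:
Firm A's best replies: X→Mid; Y→Mid; Z→High.
Firm B's best replies: Low→X; Mid→Y; High→X.
Only (Mid, Y) has each player best-responding; Nash payoffs (8, 10).
Sequential outcome (High, Z) differs from the Nash profile (Mid, Y).

no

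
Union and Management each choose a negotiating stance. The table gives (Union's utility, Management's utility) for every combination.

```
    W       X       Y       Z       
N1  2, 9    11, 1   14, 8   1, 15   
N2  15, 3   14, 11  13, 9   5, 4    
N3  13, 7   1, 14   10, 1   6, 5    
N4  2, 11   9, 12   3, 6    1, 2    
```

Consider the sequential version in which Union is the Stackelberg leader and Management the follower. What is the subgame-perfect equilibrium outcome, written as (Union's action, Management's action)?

Management best-responds to each possible Union move:
- N1: BR = Z, leader payoff 1.
- N2: BR = X, leader payoff 14.
- N3: BR = X, leader payoff 1.
- N4: BR = X, leader payoff 9.
Among 1, 14, 1, 9, the best is 14 at N2. Subgame-perfect outcome: (N2, X) with payoffs (14, 11).

(N2, X)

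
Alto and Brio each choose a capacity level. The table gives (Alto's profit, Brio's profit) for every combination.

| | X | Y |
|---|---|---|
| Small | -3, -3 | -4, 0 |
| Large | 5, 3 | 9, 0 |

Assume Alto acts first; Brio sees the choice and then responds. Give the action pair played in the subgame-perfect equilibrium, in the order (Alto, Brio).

Brio best-responds to each possible Alto move:
- Small: BR = Y, leader payoff -4.
- Large: BR = X, leader payoff 5.
Among -4, 5, the best is 5 at Large. Subgame-perfect outcome: (Large, X) with payoffs (5, 3).

(Large, X)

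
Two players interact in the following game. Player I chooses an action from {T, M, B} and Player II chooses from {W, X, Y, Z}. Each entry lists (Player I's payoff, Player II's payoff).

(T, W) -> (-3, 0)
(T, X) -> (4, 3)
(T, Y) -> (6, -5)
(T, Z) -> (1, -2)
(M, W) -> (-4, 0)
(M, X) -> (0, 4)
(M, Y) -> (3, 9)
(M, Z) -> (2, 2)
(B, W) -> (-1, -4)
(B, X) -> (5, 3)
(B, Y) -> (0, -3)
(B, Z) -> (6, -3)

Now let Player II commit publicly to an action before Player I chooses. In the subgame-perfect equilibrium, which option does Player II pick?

X

Player I best-responds to each possible Player II move:
- W: BR = B, leader payoff -4.
- X: BR = B, leader payoff 3.
- Y: BR = T, leader payoff -5.
- Z: BR = B, leader payoff -3.
Among -4, 3, -5, -3, the best is 3 at X. Subgame-perfect outcome: (B, X) with payoffs (5, 3).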